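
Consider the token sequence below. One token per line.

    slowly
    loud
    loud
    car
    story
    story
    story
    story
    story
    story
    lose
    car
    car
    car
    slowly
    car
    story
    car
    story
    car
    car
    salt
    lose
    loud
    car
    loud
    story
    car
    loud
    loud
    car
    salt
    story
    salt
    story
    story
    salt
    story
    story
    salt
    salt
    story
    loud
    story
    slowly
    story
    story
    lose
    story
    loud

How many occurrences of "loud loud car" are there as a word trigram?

2

Scanning the 48 overlapping trigram windows for "loud loud car":
  position 2–4: loud loud car
  position 29–31: loud loud car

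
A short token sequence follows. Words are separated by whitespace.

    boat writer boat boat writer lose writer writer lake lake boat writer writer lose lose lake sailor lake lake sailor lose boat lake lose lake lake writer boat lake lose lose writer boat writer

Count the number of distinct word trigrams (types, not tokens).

34 tokens → 32 trigram windows in total.
Repeated trigrams (each contributes count−1 duplicates):
  boat lake lose: 2
1 duplicate windows → 32 − 1 = 31 distinct.

31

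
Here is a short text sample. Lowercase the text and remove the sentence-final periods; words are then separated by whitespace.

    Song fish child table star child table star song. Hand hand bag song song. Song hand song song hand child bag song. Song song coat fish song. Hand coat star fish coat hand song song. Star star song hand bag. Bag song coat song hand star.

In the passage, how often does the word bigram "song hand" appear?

6

Scanning the 45 overlapping bigram windows for "song hand":
  position 9–10: song hand
  position 15–16: song hand
  position 18–19: song hand
  position 27–28: song hand
  position 38–39: song hand
  position 44–45: song hand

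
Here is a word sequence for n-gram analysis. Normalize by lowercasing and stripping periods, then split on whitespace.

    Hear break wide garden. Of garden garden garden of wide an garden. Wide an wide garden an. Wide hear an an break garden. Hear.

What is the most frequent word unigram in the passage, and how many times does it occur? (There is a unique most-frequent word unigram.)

Unigram frequencies (highest first):
  garden: 7
  wide: 5
  an: 5
  hear: 3
  break: 2
  of: 2

"garden", 7 times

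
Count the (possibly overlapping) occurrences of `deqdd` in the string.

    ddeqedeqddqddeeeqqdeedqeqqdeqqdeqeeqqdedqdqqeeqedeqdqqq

Sliding a length-5 window over the 55 characters (51 positions):
  position 6–10: deqdd

1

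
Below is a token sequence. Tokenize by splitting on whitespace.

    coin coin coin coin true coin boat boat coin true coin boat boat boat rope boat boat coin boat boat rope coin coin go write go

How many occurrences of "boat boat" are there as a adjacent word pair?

5

Scanning the 25 overlapping bigram windows for "boat boat":
  position 7–8: boat boat
  position 12–13: boat boat
  position 13–14: boat boat
  position 16–17: boat boat
  position 19–20: boat boat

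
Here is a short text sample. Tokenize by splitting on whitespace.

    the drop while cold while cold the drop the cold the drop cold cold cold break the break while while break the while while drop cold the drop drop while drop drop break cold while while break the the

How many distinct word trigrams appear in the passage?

39 tokens → 37 trigram windows in total.
Repeated trigrams (each contributes count−1 duplicates):
  cold the drop: 3
  while break the: 2
  while while break: 2
4 duplicate windows → 37 − 4 = 33 distinct.

33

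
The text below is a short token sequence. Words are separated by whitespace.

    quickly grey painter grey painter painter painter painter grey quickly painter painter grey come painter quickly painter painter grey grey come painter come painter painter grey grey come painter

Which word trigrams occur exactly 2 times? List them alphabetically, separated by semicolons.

Trigram counts meeting the condition (exactly 2 times):
  grey grey come: 2
  painter grey grey: 2
  painter painter painter: 2
  quickly painter painter: 2

grey grey come; painter grey grey; painter painter painter; quickly painter painter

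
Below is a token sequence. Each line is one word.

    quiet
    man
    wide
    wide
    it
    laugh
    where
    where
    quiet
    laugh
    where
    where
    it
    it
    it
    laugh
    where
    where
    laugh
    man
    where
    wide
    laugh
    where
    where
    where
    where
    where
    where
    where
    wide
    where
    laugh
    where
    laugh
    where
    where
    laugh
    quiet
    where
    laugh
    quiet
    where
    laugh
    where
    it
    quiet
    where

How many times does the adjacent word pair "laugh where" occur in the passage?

7

Scanning the 47 overlapping bigram windows for "laugh where":
  position 6–7: laugh where
  position 10–11: laugh where
  position 16–17: laugh where
  position 23–24: laugh where
  position 33–34: laugh where
  position 35–36: laugh where
  position 44–45: laugh where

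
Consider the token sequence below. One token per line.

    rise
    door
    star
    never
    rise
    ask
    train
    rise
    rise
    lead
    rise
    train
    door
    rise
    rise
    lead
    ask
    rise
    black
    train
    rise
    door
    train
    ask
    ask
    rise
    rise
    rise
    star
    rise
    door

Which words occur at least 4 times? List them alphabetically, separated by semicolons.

ask; door; rise; train

Unigram counts meeting the condition (at least 4 times):
  ask: 4
  door: 4
  rise: 13
  train: 4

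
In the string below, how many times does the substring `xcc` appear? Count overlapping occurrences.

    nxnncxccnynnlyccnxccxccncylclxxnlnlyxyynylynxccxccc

Sliding a length-3 window over the 51 characters (49 positions):
  position 6–8: xcc
  position 18–20: xcc
  position 21–23: xcc
  position 45–47: xcc
  position 48–50: xcc

5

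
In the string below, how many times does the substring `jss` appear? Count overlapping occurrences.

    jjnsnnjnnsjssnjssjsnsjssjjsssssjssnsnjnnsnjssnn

Sliding a length-3 window over the 47 characters (45 positions):
  position 11–13: jss
  position 15–17: jss
  position 22–24: jss
  position 26–28: jss
  position 32–34: jss
  position 43–45: jss

6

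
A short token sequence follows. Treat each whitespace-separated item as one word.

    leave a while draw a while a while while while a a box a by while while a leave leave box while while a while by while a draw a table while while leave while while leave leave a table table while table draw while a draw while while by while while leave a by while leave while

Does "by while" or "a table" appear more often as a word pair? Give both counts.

"by while": 4 occurrences
"a table": 2 occurrences

"by while" (4 vs 2)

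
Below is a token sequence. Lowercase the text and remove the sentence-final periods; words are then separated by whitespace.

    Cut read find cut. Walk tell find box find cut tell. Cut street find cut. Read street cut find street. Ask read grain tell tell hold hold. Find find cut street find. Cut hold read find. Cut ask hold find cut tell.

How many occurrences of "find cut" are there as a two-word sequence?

7

Scanning the 41 overlapping bigram windows for "find cut":
  position 3–4: find cut
  position 9–10: find cut
  position 14–15: find cut
  position 29–30: find cut
  position 32–33: find cut
  position 36–37: find cut
  position 40–41: find cut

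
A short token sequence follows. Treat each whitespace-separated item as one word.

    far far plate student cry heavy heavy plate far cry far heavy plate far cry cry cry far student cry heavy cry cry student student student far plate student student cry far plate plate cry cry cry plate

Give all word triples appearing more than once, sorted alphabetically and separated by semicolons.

cry cry cry; far plate student; heavy plate far; plate far cry; student cry heavy

Trigram counts meeting the condition (more than once):
  cry cry cry: 2
  far plate student: 2
  heavy plate far: 2
  plate far cry: 2
  student cry heavy: 2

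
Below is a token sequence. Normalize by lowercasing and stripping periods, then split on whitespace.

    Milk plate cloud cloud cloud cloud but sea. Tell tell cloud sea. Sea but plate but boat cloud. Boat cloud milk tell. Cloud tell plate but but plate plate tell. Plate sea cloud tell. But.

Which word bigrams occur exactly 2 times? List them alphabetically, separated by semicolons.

Bigram counts meeting the condition (exactly 2 times):
  boat cloud: 2
  but plate: 2
  cloud tell: 2
  plate but: 2
  tell cloud: 2
  tell plate: 2

boat cloud; but plate; cloud tell; plate but; tell cloud; tell plate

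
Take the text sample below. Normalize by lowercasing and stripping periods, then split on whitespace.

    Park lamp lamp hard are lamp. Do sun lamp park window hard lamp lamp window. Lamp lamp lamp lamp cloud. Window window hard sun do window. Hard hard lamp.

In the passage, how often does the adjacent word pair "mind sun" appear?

0

Scanning the 28 overlapping bigram windows for "mind sun":
  (none found)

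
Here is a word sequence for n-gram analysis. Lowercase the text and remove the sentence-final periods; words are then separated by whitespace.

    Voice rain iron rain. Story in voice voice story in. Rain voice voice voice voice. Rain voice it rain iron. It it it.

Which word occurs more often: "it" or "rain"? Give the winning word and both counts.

"it": 4 occurrences
"rain": 5 occurrences

"rain" (5 vs 4)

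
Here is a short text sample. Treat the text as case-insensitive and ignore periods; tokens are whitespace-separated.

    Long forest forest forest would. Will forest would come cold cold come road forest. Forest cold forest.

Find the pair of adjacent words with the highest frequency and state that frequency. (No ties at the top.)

Bigram frequencies (highest first):
  forest forest: 3
  forest would: 2
  long forest: 1
  would will: 1
  will forest: 1
  would come: 1
  … (7 more, each ≤ 1)

"forest forest", 3 times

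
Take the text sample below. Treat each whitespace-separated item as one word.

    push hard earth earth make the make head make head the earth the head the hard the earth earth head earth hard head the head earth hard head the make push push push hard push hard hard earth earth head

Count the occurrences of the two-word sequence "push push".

2

Scanning the 39 overlapping bigram windows for "push push":
  position 31–32: push push
  position 32–33: push push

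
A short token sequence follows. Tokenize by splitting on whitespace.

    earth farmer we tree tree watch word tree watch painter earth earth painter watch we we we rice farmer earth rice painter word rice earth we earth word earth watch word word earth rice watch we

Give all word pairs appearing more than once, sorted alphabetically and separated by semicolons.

earth rice; tree watch; watch we; watch word; we we; word earth

Bigram counts meeting the condition (more than once):
  earth rice: 2
  tree watch: 2
  watch we: 2
  watch word: 2
  we we: 2
  word earth: 2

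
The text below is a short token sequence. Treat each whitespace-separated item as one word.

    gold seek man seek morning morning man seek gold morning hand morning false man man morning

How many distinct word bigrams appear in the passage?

14

16 tokens → 15 bigram windows in total.
Repeated bigrams (each contributes count−1 duplicates):
  man seek: 2
1 duplicate windows → 15 − 1 = 14 distinct.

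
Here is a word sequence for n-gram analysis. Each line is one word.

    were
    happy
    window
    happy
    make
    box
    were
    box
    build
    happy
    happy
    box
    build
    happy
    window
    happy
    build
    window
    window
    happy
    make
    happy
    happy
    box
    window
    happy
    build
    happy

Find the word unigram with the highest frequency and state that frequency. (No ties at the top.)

"happy", 11 times

Unigram frequencies (highest first):
  happy: 11
  window: 5
  box: 4
  build: 4
  were: 2
  make: 2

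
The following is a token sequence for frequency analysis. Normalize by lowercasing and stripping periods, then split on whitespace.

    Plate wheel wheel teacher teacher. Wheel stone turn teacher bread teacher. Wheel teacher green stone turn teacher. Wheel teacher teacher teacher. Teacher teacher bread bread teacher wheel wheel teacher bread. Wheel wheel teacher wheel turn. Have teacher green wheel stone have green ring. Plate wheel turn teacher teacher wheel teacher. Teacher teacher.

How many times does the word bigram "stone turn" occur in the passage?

Scanning the 51 overlapping bigram windows for "stone turn":
  position 7–8: stone turn
  position 15–16: stone turn

2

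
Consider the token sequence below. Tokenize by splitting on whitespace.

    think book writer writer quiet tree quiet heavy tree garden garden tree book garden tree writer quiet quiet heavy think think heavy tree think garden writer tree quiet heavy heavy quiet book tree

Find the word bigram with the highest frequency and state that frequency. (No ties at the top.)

Bigram frequencies (highest first):
  quiet heavy: 3
  writer quiet: 2
  tree quiet: 2
  heavy tree: 2
  garden tree: 2
  think book: 1
  … (20 more, each ≤ 1)

"quiet heavy", 3 times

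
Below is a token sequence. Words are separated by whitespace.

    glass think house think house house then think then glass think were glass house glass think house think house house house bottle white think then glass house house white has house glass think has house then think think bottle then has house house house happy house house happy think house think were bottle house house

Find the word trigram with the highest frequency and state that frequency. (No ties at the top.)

Trigram frequencies (highest first):
  think house think: 3
  glass think house: 2
  house think house: 2
  think house house: 2
  house then think: 2
  think then glass: 2
  … (37 more, each ≤ 2)

"think house think", 3 times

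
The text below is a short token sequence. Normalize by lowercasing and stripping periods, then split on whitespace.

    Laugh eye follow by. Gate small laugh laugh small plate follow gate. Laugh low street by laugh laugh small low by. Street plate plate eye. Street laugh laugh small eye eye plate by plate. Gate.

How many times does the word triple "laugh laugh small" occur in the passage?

Scanning the 33 overlapping trigram windows for "laugh laugh small":
  position 7–9: laugh laugh small
  position 17–19: laugh laugh small
  position 27–29: laugh laugh small

3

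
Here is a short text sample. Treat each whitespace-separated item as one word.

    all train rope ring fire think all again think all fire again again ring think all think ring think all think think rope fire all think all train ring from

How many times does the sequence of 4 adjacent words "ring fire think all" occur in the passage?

Scanning the 27 overlapping 4-gram windows for "ring fire think all":
  position 4–7: ring fire think all

1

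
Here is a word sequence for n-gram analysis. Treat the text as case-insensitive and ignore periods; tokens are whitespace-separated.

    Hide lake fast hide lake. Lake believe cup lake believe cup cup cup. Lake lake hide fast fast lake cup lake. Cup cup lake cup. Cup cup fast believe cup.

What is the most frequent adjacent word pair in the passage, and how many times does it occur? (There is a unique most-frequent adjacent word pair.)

Bigram frequencies (highest first):
  cup cup: 5
  cup lake: 4
  believe cup: 3
  lake cup: 3
  hide lake: 2
  lake lake: 2
  … (9 more, each ≤ 2)

"cup cup", 5 times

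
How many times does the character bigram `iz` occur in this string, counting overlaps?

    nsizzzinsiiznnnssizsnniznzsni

Sliding a length-2 window over the 29 characters (28 positions):
  position 3–4: iz
  position 11–12: iz
  position 18–19: iz
  position 23–24: iz

4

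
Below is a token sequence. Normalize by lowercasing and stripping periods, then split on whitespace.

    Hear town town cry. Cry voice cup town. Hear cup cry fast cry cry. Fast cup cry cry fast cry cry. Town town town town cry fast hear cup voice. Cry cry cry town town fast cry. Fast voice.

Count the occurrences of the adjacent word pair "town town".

5

Scanning the 38 overlapping bigram windows for "town town":
  position 2–3: town town
  position 22–23: town town
  position 23–24: town town
  position 24–25: town town
  position 34–35: town town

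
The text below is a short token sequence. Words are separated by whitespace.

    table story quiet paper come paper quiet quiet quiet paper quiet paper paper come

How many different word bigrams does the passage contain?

14 tokens → 13 bigram windows in total.
Repeated bigrams (each contributes count−1 duplicates):
  quiet paper: 3
  paper come: 2
  paper quiet: 2
  quiet quiet: 2
5 duplicate windows → 13 − 5 = 8 distinct.

8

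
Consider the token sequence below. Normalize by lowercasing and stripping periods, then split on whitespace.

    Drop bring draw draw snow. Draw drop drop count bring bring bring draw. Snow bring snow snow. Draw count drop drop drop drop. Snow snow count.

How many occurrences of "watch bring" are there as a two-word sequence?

Scanning the 25 overlapping bigram windows for "watch bring":
  (none found)

0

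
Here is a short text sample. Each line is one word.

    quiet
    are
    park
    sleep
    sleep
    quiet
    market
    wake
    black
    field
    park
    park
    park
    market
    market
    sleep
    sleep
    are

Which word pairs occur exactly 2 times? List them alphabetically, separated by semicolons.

park park; sleep sleep

Bigram counts meeting the condition (exactly 2 times):
  park park: 2
  sleep sleep: 2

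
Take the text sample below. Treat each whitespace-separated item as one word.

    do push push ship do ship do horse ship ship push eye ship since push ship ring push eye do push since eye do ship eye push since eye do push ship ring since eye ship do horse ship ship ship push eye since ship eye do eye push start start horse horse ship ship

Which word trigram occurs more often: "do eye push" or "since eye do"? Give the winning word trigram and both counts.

"since eye do" (2 vs 1)

"do eye push": 1 occurrence
"since eye do": 2 occurrences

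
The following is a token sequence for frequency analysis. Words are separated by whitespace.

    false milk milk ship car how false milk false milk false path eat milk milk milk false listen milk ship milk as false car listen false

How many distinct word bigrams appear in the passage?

18

26 tokens → 25 bigram windows in total.
Repeated bigrams (each contributes count−1 duplicates):
  false milk: 3
  milk false: 3
  milk milk: 3
  milk ship: 2
7 duplicate windows → 25 − 7 = 18 distinct.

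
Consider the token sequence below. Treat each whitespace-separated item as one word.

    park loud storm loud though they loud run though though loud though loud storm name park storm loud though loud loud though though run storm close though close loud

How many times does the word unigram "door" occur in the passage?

Scanning the 29 tokens for "door":
  (none found)

0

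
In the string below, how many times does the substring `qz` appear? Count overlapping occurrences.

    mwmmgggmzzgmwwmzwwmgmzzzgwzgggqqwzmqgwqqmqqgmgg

0

Sliding a length-2 window over the 47 characters (46 positions):
  (no match at any position)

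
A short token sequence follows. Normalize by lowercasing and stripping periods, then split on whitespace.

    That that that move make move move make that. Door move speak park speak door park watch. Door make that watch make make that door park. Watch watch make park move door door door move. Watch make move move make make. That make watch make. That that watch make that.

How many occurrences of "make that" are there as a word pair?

6

Scanning the 49 overlapping bigram windows for "make that":
  position 8–9: make that
  position 19–20: make that
  position 23–24: make that
  position 41–42: make that
  position 45–46: make that
  position 49–50: make that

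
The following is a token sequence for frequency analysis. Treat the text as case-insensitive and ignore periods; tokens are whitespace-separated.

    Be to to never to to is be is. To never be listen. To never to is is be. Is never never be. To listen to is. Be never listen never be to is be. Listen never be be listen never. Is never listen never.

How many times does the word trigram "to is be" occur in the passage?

Scanning the 43 overlapping trigram windows for "to is be":
  position 6–8: to is be
  position 26–28: to is be
  position 33–35: to is be

3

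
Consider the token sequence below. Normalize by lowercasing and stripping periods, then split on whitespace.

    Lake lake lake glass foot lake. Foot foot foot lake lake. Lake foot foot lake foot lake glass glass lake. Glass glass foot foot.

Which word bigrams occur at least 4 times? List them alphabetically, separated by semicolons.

foot foot; foot lake; lake lake

Bigram counts meeting the condition (at least 4 times):
  foot foot: 4
  foot lake: 4
  lake lake: 4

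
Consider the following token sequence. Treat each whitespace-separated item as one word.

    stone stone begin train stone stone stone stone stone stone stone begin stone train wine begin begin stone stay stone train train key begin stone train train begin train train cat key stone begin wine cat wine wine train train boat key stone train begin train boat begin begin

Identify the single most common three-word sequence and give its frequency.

"stone stone stone", 5 times

Trigram frequencies (highest first):
  stone stone stone: 5
  stone stone begin: 2
  begin stone train: 2
  stone train train: 2
  train begin train: 2
  stone begin train: 1
  … (33 more, each ≤ 1)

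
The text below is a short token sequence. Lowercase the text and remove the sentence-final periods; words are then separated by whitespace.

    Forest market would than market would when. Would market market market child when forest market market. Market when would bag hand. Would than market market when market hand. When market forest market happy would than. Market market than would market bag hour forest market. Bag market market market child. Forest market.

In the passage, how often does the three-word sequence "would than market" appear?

Scanning the 49 overlapping trigram windows for "would than market":
  position 3–5: would than market
  position 22–24: would than market
  position 34–36: would than market

3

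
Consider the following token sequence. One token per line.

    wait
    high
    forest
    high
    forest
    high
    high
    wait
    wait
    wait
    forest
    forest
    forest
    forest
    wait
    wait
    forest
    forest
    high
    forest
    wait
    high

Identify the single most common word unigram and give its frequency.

"forest", 9 times

Unigram frequencies (highest first):
  forest: 9
  wait: 7
  high: 6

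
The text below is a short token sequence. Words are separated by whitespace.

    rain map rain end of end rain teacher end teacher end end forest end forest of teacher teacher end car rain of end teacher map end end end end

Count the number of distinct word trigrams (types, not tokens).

29 tokens → 27 trigram windows in total.
Repeated trigrams (each contributes count−1 duplicates):
  end end end: 2
1 duplicate windows → 27 − 1 = 26 distinct.

26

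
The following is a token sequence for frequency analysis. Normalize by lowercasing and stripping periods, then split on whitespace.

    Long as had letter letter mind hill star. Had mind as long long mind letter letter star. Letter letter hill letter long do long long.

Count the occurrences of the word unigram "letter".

Scanning the 25 tokens for "letter":
  position 4: letter
  position 5: letter
  position 15: letter
  position 16: letter
  position 18: letter
  position 19: letter
  position 21: letter

7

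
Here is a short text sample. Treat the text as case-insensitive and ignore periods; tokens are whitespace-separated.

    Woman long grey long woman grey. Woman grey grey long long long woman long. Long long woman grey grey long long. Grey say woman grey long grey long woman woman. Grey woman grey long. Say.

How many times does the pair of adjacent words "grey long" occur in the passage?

6

Scanning the 34 overlapping bigram windows for "grey long":
  position 3–4: grey long
  position 9–10: grey long
  position 19–20: grey long
  position 25–26: grey long
  position 27–28: grey long
  position 33–34: grey long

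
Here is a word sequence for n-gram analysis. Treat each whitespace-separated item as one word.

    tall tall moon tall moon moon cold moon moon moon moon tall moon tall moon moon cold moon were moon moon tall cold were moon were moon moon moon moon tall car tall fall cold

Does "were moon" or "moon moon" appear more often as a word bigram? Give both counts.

"moon moon" (9 vs 3)

"were moon": 3 occurrences
"moon moon": 9 occurrences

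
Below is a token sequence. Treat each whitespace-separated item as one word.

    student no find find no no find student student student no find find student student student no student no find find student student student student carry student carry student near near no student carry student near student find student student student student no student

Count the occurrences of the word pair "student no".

5

Scanning the 43 overlapping bigram windows for "student no":
  position 1–2: student no
  position 10–11: student no
  position 16–17: student no
  position 18–19: student no
  position 42–43: student no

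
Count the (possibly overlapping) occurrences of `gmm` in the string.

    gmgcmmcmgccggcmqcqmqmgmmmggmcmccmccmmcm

1

Sliding a length-3 window over the 39 characters (37 positions):
  position 22–24: gmm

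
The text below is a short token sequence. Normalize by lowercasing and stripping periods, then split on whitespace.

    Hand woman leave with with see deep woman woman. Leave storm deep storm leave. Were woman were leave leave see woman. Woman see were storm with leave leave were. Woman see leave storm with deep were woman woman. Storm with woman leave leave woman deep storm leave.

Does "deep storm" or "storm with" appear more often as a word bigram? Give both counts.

"storm with" (3 vs 2)

"deep storm": 2 occurrences
"storm with": 3 occurrences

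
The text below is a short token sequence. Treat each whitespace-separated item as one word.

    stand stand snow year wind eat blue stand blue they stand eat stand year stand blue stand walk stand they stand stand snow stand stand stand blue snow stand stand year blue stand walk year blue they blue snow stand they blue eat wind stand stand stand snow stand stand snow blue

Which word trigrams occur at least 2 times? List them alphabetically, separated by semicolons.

blue snow stand; blue stand walk; snow stand stand; stand snow stand; stand stand snow; stand stand stand

Trigram counts meeting the condition (at least 2 times):
  blue snow stand: 2
  blue stand walk: 2
  snow stand stand: 3
  stand snow stand: 2
  stand stand snow: 4
  stand stand stand: 2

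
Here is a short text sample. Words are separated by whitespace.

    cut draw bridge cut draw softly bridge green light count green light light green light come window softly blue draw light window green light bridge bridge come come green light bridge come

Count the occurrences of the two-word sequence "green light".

5

Scanning the 31 overlapping bigram windows for "green light":
  position 8–9: green light
  position 11–12: green light
  position 14–15: green light
  position 23–24: green light
  position 29–30: green light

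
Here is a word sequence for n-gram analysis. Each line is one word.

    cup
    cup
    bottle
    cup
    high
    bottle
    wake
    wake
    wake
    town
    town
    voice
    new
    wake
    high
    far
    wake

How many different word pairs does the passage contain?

15

17 tokens → 16 bigram windows in total.
Repeated bigrams (each contributes count−1 duplicates):
  wake wake: 2
1 duplicate windows → 16 − 1 = 15 distinct.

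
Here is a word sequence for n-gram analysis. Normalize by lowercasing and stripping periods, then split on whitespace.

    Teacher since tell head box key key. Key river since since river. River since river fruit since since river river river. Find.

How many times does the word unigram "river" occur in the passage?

Scanning the 22 tokens for "river":
  position 9: river
  position 12: river
  position 13: river
  position 15: river
  position 19: river
  position 20: river
  position 21: river

7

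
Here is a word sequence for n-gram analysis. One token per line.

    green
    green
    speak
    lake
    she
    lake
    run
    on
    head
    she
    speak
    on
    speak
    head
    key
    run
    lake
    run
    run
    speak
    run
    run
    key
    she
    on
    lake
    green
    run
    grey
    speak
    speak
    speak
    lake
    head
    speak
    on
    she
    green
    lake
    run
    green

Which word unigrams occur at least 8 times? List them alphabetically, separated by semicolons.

run; speak

Unigram counts meeting the condition (at least 8 times):
  run: 8
  speak: 8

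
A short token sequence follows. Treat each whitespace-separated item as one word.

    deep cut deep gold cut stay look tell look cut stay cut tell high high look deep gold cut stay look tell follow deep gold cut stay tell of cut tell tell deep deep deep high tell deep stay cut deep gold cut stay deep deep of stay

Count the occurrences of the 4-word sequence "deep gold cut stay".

Scanning the 45 overlapping 4-gram windows for "deep gold cut stay":
  position 3–6: deep gold cut stay
  position 17–20: deep gold cut stay
  position 24–27: deep gold cut stay
  position 41–44: deep gold cut stay

4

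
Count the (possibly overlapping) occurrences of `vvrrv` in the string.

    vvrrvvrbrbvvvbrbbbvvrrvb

Sliding a length-5 window over the 24 characters (20 positions):
  position 1–5: vvrrv
  position 19–23: vvrrv

2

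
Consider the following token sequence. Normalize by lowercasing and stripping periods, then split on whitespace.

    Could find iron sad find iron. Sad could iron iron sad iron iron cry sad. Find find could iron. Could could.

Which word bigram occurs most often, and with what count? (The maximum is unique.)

Bigram frequencies (highest first):
  iron sad: 3
  find iron: 2
  sad find: 2
  could iron: 2
  iron iron: 2
  could find: 1
  … (8 more, each ≤ 1)

"iron sad", 3 times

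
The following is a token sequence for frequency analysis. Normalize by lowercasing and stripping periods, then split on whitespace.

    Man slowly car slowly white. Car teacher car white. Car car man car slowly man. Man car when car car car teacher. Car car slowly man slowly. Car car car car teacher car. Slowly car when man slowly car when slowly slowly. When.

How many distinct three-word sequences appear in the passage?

43 tokens → 41 trigram windows in total.
Repeated trigrams (each contributes count−1 duplicates):
  car car car: 3
  car teacher car: 3
  man slowly car: 3
  car car teacher: 2
  car slowly man: 2
  slowly car when: 2
9 duplicate windows → 41 − 9 = 32 distinct.

32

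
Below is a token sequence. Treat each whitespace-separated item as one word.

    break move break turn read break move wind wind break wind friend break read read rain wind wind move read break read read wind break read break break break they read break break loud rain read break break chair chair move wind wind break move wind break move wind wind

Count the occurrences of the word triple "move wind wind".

Scanning the 48 overlapping trigram windows for "move wind wind":
  position 7–9: move wind wind
  position 41–43: move wind wind
  position 48–50: move wind wind

3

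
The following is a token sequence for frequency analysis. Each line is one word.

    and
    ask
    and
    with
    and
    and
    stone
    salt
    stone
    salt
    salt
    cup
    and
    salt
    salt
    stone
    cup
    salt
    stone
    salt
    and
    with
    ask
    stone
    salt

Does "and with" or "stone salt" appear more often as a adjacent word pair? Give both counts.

"and with": 2 occurrences
"stone salt": 4 occurrences

"stone salt" (4 vs 2)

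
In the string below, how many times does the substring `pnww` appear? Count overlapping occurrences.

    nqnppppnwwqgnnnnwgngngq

Sliding a length-4 window over the 23 characters (20 positions):
  position 7–10: pnww

1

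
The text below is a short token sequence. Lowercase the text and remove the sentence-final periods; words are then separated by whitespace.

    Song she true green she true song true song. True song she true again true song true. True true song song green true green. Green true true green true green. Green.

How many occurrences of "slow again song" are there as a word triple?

Scanning the 29 overlapping trigram windows for "slow again song":
  (none found)

0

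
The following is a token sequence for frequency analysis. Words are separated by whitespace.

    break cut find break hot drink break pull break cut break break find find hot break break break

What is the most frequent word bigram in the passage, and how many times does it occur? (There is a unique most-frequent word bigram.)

"break break", 3 times

Bigram frequencies (highest first):
  break break: 3
  break cut: 2
  cut find: 1
  find break: 1
  break hot: 1
  hot drink: 1
  … (8 more, each ≤ 1)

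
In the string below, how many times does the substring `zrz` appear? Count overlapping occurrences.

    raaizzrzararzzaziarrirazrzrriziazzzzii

2

Sliding a length-3 window over the 38 characters (36 positions):
  position 6–8: zrz
  position 24–26: zrz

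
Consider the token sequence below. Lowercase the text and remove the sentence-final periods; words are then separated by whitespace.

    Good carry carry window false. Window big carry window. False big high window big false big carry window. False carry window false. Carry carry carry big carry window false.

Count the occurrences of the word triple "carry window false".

5

Scanning the 27 overlapping trigram windows for "carry window false":
  position 3–5: carry window false
  position 8–10: carry window false
  position 17–19: carry window false
  position 20–22: carry window false
  position 27–29: carry window false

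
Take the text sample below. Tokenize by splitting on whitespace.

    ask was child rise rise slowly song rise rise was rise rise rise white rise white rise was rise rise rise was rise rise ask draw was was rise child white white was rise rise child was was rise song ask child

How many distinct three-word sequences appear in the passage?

42 tokens → 40 trigram windows in total.
Repeated trigrams (each contributes count−1 duplicates):
  was rise rise: 4
  rise was rise: 3
  rise rise rise: 2
  rise rise was: 2
  rise white rise: 2
  was was rise: 2
9 duplicate windows → 40 − 9 = 31 distinct.

31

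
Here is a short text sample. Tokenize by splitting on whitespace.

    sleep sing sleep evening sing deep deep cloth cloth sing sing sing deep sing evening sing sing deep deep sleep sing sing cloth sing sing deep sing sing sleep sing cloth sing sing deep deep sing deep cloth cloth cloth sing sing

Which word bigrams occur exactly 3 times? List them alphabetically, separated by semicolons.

Bigram counts meeting the condition (exactly 3 times):
  cloth cloth: 3
  deep deep: 3
  deep sing: 3
  sleep sing: 3

cloth cloth; deep deep; deep sing; sleep sing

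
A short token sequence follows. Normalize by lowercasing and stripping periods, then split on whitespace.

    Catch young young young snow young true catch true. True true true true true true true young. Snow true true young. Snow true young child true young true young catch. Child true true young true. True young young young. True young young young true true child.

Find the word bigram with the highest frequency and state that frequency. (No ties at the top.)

Bigram frequencies (highest first):
  true true: 11
  true young: 8
  young young: 6
  young true: 5
  young snow: 3
  snow true: 2
  … (9 more, each ≤ 2)

"true true", 11 times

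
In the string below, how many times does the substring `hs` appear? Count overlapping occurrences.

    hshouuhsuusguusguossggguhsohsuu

Sliding a length-2 window over the 31 characters (30 positions):
  position 1–2: hs
  position 7–8: hs
  position 25–26: hs
  position 28–29: hs

4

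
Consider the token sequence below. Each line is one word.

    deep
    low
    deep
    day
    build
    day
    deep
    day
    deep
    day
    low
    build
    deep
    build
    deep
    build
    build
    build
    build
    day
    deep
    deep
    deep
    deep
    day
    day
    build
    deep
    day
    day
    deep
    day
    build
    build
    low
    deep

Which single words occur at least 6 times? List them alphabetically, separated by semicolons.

Unigram counts meeting the condition (at least 6 times):
  build: 10
  day: 10
  deep: 13

build; day; deep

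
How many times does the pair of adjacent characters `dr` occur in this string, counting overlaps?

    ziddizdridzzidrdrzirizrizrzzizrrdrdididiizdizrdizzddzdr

5

Sliding a length-2 window over the 55 characters (54 positions):
  position 7–8: dr
  position 14–15: dr
  position 16–17: dr
  position 33–34: dr
  position 54–55: dr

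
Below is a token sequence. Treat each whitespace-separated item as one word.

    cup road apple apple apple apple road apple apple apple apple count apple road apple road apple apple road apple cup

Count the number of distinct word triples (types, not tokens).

10

21 tokens → 19 trigram windows in total.
Repeated trigrams (each contributes count−1 duplicates):
  apple apple apple: 4
  apple road apple: 4
  road apple apple: 3
  apple apple road: 2
9 duplicate windows → 19 − 9 = 10 distinct.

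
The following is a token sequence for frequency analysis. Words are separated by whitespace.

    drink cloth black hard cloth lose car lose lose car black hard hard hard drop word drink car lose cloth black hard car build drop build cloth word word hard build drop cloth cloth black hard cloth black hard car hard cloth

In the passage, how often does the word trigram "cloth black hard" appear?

4

Scanning the 40 overlapping trigram windows for "cloth black hard":
  position 2–4: cloth black hard
  position 20–22: cloth black hard
  position 34–36: cloth black hard
  position 37–39: cloth black hard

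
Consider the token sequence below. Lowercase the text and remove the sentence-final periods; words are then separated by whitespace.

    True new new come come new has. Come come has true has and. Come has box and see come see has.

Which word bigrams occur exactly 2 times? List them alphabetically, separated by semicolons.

come come; come has

Bigram counts meeting the condition (exactly 2 times):
  come come: 2
  come has: 2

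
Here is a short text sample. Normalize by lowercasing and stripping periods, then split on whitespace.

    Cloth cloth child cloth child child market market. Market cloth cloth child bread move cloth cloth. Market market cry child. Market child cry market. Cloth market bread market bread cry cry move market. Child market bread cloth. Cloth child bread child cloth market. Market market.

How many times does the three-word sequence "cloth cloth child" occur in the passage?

Scanning the 43 overlapping trigram windows for "cloth cloth child":
  position 1–3: cloth cloth child
  position 10–12: cloth cloth child
  position 37–39: cloth cloth child

3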